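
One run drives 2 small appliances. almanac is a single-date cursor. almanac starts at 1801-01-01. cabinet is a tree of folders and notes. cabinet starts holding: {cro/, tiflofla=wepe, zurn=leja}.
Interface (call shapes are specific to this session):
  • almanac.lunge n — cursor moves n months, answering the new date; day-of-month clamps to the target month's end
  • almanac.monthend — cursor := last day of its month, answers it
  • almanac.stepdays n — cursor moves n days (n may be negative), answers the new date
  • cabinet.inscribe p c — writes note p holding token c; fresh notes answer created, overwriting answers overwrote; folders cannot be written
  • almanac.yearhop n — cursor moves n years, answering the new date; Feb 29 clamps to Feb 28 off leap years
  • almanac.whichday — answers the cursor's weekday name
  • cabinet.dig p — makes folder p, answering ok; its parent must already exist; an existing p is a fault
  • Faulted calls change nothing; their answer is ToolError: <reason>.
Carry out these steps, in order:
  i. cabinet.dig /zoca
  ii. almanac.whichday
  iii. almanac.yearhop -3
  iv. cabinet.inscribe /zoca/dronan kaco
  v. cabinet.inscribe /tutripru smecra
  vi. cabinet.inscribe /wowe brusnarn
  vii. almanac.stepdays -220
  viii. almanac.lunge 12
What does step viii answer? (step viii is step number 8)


Answer: 1798-05-26

Derivation:
-- 1. cabinet.dig(/zoca) ~> ok
-- 2. almanac.whichday() ~> Thursday
-- 3. almanac.yearhop(-3) ~> 1798-01-01
-- 4. cabinet.inscribe(/zoca/dronan, kaco) ~> created
-- 5. cabinet.inscribe(/tutripru, smecra) ~> created
-- 6. cabinet.inscribe(/wowe, brusnarn) ~> created
-- 7. almanac.stepdays(-220) ~> 1797-05-26
-- 8. almanac.lunge(12) ~> 1798-05-26


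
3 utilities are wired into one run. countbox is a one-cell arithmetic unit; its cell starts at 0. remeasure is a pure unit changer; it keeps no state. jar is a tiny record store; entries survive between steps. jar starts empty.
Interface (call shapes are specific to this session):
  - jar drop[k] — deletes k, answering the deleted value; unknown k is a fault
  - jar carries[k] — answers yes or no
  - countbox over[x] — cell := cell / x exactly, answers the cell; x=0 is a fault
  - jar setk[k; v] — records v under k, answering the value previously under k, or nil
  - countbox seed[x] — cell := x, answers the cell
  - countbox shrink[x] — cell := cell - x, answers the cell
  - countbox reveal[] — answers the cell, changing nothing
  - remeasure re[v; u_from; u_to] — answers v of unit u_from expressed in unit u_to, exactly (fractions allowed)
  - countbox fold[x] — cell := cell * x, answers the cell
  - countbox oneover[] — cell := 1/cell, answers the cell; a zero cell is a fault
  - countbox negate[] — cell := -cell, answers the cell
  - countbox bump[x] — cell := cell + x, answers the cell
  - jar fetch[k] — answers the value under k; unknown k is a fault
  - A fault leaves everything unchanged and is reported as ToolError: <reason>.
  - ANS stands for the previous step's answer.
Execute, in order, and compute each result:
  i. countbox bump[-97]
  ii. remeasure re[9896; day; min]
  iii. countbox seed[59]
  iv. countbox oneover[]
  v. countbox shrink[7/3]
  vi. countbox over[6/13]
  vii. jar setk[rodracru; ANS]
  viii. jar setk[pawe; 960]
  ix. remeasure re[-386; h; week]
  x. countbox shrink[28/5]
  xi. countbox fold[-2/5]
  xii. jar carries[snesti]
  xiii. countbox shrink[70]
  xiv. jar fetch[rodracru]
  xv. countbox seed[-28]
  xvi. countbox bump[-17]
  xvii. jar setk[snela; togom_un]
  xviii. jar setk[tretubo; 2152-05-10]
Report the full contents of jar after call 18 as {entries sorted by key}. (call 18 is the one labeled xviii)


[in] countbox bump x='-97'
:: -97
[in] remeasure re v='9896' u_from='day' u_to='min'
:: 14250240
[in] countbox seed x='59'
:: 59
[in] countbox oneover
:: 1/59
[in] countbox shrink x='7/3'
:: -410/177
[in] countbox over x='6/13'
:: -2665/531
[in] jar setk k='rodracru' v='ANS'
:: nil
[in] jar setk k='pawe' v='960'
:: nil
[in] remeasure re v='-386' u_from='h' u_to='week'
:: -193/84
[in] countbox shrink x='28/5'
:: -28193/2655
[in] countbox fold x='-2/5'
:: 56386/13275
[in] jar carries k='snesti'
:: no
[in] countbox shrink x='70'
:: -872864/13275
[in] jar fetch k='rodracru'
:: -2665/531
[in] countbox seed x='-28'
:: -28
[in] countbox bump x='-17'
:: -45
[in] jar setk k='snela' v='togom_un'
:: nil
[in] jar setk k='tretubo' v='2152-05-10'
:: nil

Answer: {pawe=960, rodracru=-2665/531, snela=togom_un, tretubo=2152-05-10}


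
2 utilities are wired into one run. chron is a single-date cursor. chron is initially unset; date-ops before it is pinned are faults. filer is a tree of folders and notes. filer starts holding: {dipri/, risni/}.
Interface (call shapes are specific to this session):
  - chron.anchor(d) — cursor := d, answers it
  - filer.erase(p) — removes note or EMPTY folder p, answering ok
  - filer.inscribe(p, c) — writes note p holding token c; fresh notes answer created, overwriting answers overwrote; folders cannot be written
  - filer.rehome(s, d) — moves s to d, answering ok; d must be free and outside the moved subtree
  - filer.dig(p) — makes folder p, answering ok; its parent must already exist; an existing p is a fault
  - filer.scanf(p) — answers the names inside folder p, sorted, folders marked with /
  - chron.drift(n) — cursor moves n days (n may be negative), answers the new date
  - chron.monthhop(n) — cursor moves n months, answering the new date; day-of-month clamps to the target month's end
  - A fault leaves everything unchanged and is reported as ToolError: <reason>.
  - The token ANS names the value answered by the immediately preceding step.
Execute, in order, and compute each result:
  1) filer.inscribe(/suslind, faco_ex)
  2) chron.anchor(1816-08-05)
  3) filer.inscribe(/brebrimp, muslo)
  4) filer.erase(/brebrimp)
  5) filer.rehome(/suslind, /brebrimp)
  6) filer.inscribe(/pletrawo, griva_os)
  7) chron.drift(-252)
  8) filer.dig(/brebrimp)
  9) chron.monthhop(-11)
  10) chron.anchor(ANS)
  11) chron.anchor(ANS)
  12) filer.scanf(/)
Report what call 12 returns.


[in] filer.inscribe p=/suslind c=faco_ex
  created
[in] chron.anchor d=1816-08-05
  1816-08-05
[in] filer.inscribe p=/brebrimp c=muslo
  created
[in] filer.erase p=/brebrimp
  ok
[in] filer.rehome s=/suslind d=/brebrimp
  ok
[in] filer.inscribe p=/pletrawo c=griva_os
  created
[in] chron.drift n=-252
  1815-11-27
[in] filer.dig p=/brebrimp
  ToolError: exists
[in] chron.monthhop n=-11
  1814-12-27
[in] chron.anchor d=ANS
  1814-12-27
[in] chron.anchor d=ANS
  1814-12-27
[in] filer.scanf p=/
  [brebrimp, dipri/, pletrawo, risni/]

Answer: [brebrimp, dipri/, pletrawo, risni/]


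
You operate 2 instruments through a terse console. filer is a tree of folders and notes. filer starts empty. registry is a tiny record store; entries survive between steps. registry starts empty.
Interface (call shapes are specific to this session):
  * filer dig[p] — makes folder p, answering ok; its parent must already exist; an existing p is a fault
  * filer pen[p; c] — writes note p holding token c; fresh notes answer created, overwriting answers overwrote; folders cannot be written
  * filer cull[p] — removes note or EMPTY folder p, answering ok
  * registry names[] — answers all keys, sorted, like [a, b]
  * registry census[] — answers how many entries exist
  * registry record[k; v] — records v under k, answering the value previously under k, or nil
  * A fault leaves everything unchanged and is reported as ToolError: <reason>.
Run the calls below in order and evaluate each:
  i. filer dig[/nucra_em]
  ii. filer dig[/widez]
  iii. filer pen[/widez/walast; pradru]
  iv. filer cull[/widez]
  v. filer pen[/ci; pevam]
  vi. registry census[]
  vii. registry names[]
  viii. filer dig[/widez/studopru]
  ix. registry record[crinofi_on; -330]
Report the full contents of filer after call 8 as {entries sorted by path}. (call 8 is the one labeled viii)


$ filer dig p→/nucra_em
  ok
$ filer dig p→/widez
  ok
$ filer pen p→/widez/walast c→pradru
  created
$ filer cull p→/widez
  ToolError: not empty
$ filer pen p→/ci c→pevam
  created
$ registry census
  0
$ registry names
  []
$ filer dig p→/widez/studopru
  ok
$ registry record k→crinofi_on v→-330
  nil

Answer: {ci=pevam, nucra_em/, widez/, widez/studopru/, widez/walast=pradru}


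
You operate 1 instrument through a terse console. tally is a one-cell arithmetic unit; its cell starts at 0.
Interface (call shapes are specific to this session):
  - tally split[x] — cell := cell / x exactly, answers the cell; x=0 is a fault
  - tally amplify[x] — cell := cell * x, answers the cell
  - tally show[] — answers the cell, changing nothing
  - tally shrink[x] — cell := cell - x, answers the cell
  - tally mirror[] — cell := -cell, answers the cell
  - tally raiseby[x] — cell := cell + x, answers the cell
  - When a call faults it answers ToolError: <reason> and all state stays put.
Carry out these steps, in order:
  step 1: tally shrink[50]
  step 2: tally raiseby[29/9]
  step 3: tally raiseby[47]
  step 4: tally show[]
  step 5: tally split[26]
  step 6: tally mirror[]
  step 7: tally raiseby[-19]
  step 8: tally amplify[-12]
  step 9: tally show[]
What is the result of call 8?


% 1. tally shrink(x→50) => -50
% 2. tally raiseby(x→29/9) => -421/9
% 3. tally raiseby(x→47) => 2/9
% 4. tally show() => 2/9
% 5. tally split(x→26) => 1/117
% 6. tally mirror() => -1/117
% 7. tally raiseby(x→-19) => -2224/117
% 8. tally amplify(x→-12) => 8896/39
% 9. tally show() => 8896/39

Answer: 8896/39


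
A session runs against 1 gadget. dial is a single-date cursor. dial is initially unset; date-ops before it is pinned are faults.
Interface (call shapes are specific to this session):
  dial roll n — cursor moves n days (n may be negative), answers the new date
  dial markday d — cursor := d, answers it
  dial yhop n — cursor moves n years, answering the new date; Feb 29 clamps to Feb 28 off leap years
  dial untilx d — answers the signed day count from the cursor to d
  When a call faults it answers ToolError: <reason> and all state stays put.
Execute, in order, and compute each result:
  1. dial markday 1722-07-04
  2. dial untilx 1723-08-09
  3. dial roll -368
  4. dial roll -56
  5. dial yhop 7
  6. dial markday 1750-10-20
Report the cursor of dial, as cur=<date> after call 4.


# 1. dial markday(d=1722-07-04) : 1722-07-04
# 2. dial untilx(d=1723-08-09) : 401
# 3. dial roll(n=-368) : 1721-07-01
# 4. dial roll(n=-56) : 1721-05-06
# 5. dial yhop(n=7) : 1728-05-06
# 6. dial markday(d=1750-10-20) : 1750-10-20

Answer: cur=1721-05-06


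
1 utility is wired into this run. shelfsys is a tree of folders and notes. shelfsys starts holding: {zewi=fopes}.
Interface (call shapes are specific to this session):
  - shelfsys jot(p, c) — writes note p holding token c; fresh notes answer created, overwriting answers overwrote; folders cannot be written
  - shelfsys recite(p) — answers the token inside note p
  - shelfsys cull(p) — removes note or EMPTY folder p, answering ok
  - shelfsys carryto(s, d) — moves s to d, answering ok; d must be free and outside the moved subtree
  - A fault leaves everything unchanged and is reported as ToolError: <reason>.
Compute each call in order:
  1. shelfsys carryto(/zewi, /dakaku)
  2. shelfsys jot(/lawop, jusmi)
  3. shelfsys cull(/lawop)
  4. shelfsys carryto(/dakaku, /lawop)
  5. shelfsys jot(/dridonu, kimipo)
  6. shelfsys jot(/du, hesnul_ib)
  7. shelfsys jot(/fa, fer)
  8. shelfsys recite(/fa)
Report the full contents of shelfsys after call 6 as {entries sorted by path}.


% shelfsys carryto(s='/zewi', d='/dakaku') : ok
% shelfsys jot(p='/lawop', c='jusmi') : created
% shelfsys cull(p='/lawop') : ok
% shelfsys carryto(s='/dakaku', d='/lawop') : ok
% shelfsys jot(p='/dridonu', c='kimipo') : created
% shelfsys jot(p='/du', c='hesnul_ib') : created
% shelfsys jot(p='/fa', c='fer') : created
% shelfsys recite(p='/fa') : fer

Answer: {dridonu=kimipo, du=hesnul_ib, lawop=fopes}


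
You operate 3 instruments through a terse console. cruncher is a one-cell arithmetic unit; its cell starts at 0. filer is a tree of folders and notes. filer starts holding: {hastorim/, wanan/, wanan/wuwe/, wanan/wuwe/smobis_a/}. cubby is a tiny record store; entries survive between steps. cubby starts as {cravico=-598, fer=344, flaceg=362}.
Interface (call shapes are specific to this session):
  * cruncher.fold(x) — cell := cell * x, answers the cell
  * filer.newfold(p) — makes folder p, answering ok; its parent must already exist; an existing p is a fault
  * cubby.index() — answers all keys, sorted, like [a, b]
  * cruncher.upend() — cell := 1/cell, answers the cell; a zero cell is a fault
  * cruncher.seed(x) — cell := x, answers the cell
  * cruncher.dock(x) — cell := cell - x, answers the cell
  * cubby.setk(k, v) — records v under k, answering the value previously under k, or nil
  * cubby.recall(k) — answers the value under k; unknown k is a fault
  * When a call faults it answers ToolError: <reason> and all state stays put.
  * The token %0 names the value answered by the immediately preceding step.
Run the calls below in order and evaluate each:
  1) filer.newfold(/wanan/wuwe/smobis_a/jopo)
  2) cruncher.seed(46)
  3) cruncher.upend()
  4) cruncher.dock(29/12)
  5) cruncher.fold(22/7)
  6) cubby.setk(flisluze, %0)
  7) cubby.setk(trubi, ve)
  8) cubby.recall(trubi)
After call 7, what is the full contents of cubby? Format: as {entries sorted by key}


Answer: {cravico=-598, fer=344, flaceg=362, flisluze=-7271/966, trubi=ve}

Derivation:
-- 1. filer.newfold(p→/wanan/wuwe/smobis_a/jopo) => ok
-- 2. cruncher.seed(x→46) => 46
-- 3. cruncher.upend() => 1/46
-- 4. cruncher.dock(x→29/12) => -661/276
-- 5. cruncher.fold(x→22/7) => -7271/966
-- 6. cubby.setk(k→flisluze, v→%0) => nil
-- 7. cubby.setk(k→trubi, v→ve) => nil
-- 8. cubby.recall(k→trubi) => ve


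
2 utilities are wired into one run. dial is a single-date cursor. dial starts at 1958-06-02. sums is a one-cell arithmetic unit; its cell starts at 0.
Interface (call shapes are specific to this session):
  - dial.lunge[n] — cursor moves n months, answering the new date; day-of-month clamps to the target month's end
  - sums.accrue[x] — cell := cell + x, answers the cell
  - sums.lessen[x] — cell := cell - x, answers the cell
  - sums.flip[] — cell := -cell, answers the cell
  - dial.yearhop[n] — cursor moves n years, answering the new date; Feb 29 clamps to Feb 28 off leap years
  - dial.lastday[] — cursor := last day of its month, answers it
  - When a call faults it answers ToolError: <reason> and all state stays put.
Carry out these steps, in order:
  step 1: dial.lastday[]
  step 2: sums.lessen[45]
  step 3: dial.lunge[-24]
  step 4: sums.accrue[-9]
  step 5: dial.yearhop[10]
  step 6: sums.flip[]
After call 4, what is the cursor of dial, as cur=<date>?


# lastday() == 1958-06-30
# lessen(x='45') == -45
# lunge(n='-24') == 1956-06-30
# accrue(x='-9') == -54
# yearhop(n='10') == 1966-06-30
# flip() == 54

Answer: cur=1956-06-30


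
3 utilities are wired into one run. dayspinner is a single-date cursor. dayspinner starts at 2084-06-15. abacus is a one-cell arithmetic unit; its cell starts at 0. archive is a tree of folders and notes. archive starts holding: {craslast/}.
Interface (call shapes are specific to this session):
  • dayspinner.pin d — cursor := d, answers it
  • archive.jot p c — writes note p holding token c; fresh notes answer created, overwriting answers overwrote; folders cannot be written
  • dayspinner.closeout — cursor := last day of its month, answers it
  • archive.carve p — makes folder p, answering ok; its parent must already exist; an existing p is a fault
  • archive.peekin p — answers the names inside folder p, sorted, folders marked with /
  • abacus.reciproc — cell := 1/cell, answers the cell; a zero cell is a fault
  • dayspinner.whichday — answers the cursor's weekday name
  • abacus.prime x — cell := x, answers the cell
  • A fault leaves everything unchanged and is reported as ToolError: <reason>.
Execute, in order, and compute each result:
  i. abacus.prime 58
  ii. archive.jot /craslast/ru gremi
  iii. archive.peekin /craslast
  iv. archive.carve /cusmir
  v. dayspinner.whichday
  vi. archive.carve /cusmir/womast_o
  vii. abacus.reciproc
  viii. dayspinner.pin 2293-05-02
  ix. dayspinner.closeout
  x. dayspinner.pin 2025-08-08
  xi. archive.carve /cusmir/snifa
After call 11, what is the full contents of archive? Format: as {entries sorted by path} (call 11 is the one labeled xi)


$ abacus.prime x=58
= 58
$ archive.jot p=/craslast/ru c=gremi
= created
$ archive.peekin p=/craslast
= [ru]
$ archive.carve p=/cusmir
= ok
$ dayspinner.whichday
= Thursday
$ archive.carve p=/cusmir/womast_o
= ok
$ abacus.reciproc
= 1/58
$ dayspinner.pin d=2293-05-02
= 2293-05-02
$ dayspinner.closeout
= 2293-05-31
$ dayspinner.pin d=2025-08-08
= 2025-08-08
$ archive.carve p=/cusmir/snifa
= ok

Answer: {craslast/, craslast/ru=gremi, cusmir/, cusmir/snifa/, cusmir/womast_o/}


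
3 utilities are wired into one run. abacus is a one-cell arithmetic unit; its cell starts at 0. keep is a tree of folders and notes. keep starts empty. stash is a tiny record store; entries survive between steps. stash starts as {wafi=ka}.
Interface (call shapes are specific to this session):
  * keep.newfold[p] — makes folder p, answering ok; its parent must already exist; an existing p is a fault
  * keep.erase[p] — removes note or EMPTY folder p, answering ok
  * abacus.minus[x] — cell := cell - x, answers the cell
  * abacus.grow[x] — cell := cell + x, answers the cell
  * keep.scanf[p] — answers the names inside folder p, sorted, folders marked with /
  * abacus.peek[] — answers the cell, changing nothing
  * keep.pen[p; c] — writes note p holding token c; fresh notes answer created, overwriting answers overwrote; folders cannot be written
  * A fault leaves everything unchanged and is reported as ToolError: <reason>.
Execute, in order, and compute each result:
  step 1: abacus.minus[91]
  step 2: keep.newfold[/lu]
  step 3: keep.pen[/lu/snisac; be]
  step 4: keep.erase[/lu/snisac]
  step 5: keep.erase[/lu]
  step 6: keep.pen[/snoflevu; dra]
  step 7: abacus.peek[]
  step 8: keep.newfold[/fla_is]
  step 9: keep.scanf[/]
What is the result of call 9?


-> abacus.minus(x→91)
<- -91
-> keep.newfold(p→/lu)
<- ok
-> keep.pen(p→/lu/snisac, c→be)
<- created
-> keep.erase(p→/lu/snisac)
<- ok
-> keep.erase(p→/lu)
<- ok
-> keep.pen(p→/snoflevu, c→dra)
<- created
-> abacus.peek()
<- -91
-> keep.newfold(p→/fla_is)
<- ok
-> keep.scanf(p→/)
<- [fla_is/, snoflevu]

Answer: [fla_is/, snoflevu]


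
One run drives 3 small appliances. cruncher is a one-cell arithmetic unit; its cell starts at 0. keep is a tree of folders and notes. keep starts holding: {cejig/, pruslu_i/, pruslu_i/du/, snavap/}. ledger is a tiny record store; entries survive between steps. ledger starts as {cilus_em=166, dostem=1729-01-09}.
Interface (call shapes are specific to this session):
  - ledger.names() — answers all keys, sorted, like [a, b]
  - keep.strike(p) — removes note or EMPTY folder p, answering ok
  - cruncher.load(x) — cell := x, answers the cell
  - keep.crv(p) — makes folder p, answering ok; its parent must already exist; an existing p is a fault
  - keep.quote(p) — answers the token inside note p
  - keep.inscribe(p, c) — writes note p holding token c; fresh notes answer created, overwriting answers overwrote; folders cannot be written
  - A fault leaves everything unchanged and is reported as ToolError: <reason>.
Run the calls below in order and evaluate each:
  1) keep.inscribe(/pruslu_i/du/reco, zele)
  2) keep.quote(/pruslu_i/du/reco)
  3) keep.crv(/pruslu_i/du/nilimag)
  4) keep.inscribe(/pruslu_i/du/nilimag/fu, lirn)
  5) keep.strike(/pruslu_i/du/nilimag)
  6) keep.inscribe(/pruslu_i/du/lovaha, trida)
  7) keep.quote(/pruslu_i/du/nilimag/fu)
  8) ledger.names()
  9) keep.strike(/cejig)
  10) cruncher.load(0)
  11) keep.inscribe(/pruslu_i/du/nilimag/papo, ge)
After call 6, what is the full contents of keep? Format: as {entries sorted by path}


Answer: {cejig/, pruslu_i/, pruslu_i/du/, pruslu_i/du/lovaha=trida, pruslu_i/du/nilimag/, pruslu_i/du/nilimag/fu=lirn, pruslu_i/du/reco=zele, snavap/}

Derivation:
$ keep.inscribe /pruslu_i/du/reco zele
= created
$ keep.quote /pruslu_i/du/reco
= zele
$ keep.crv /pruslu_i/du/nilimag
= ok
$ keep.inscribe /pruslu_i/du/nilimag/fu lirn
= created
$ keep.strike /pruslu_i/du/nilimag
= ToolError: not empty
$ keep.inscribe /pruslu_i/du/lovaha trida
= created
$ keep.quote /pruslu_i/du/nilimag/fu
= lirn
$ ledger.names
= [cilus_em, dostem]
$ keep.strike /cejig
= ok
$ cruncher.load 0
= 0
$ keep.inscribe /pruslu_i/du/nilimag/papo ge
= created


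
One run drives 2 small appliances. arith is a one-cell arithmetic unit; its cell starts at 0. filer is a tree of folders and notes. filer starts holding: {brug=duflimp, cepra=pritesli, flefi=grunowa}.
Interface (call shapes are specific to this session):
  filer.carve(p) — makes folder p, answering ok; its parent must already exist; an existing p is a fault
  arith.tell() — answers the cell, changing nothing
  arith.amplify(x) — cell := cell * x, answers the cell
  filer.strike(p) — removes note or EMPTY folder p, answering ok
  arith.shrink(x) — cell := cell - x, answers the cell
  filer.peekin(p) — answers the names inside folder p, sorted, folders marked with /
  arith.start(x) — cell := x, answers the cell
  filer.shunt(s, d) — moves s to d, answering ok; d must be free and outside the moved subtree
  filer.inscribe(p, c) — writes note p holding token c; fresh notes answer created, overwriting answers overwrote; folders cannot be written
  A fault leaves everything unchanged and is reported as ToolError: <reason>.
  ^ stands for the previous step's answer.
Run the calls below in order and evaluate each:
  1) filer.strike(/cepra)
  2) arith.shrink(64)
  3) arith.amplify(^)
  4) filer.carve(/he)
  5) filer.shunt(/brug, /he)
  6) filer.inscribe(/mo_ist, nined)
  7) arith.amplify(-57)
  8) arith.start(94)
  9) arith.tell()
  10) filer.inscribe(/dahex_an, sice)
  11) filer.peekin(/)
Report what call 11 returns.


Answer: [brug, dahex_an, flefi, he/, mo_ist]

Derivation:
Step: filer.strike[/cepra]
Result: ok
Step: arith.shrink[64]
Result: -64
Step: arith.amplify[^]
Result: 4096
Step: filer.carve[/he]
Result: ok
Step: filer.shunt[/brug; /he]
Result: ToolError: exists
Step: filer.inscribe[/mo_ist; nined]
Result: created
Step: arith.amplify[-57]
Result: -233472
Step: arith.start[94]
Result: 94
Step: arith.tell[]
Result: 94
Step: filer.inscribe[/dahex_an; sice]
Result: created
Step: filer.peekin[/]
Result: [brug, dahex_an, flefi, he/, mo_ist]


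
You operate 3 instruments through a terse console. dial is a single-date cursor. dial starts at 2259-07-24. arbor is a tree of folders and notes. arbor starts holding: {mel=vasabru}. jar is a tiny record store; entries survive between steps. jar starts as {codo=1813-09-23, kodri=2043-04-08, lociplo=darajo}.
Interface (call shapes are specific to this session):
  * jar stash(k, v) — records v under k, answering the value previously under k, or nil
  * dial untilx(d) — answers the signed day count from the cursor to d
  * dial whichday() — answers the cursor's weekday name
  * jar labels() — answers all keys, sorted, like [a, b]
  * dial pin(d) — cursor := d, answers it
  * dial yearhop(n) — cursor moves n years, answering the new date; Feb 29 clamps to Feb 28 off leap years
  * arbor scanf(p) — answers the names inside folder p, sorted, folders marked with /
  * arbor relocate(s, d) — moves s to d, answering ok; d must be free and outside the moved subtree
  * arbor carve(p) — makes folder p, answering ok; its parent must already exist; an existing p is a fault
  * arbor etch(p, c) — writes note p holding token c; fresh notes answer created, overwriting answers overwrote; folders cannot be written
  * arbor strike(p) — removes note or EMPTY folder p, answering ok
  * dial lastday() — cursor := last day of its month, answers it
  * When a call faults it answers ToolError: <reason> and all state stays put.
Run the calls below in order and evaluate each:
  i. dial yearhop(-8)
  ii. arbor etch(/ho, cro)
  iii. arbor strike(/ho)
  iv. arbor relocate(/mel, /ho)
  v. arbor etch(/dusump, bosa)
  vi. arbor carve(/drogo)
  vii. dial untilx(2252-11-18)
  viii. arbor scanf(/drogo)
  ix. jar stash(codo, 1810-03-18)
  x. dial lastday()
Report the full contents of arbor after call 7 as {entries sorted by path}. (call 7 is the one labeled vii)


;; 1. dial yearhop(n→-8) => 2251-07-24
;; 2. arbor etch(p→/ho, c→cro) => created
;; 3. arbor strike(p→/ho) => ok
;; 4. arbor relocate(s→/mel, d→/ho) => ok
;; 5. arbor etch(p→/dusump, c→bosa) => created
;; 6. arbor carve(p→/drogo) => ok
;; 7. dial untilx(d→2252-11-18) => 483
;; 8. arbor scanf(p→/drogo) => []
;; 9. jar stash(k→codo, v→1810-03-18) => 1813-09-23
;; 10. dial lastday() => 2251-07-31

Answer: {drogo/, dusump=bosa, ho=vasabru}


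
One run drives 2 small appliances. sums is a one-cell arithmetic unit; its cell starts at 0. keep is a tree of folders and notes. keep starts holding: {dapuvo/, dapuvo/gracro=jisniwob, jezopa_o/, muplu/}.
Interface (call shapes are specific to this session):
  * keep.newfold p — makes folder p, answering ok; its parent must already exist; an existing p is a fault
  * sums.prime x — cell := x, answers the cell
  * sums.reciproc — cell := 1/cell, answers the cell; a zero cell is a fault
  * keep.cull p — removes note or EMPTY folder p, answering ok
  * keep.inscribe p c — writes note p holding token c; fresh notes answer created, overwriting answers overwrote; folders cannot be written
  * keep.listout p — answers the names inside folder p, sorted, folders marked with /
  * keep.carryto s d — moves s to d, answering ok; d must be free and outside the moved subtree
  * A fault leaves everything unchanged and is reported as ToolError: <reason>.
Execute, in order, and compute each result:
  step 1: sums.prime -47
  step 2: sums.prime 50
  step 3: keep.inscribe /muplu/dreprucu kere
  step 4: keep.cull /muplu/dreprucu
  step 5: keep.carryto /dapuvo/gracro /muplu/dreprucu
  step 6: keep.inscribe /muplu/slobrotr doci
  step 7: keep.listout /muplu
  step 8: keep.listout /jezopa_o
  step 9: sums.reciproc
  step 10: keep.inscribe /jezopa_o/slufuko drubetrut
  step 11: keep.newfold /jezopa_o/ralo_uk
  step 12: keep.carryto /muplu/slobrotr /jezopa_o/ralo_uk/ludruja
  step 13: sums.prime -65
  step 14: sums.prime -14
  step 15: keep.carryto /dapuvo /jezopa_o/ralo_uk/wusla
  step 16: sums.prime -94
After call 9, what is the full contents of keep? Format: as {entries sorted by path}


Answer: {dapuvo/, jezopa_o/, muplu/, muplu/dreprucu=jisniwob, muplu/slobrotr=doci}

Derivation:
> sums.prime x=-47
= -47
> sums.prime x=50
= 50
> keep.inscribe p=/muplu/dreprucu c=kere
= created
> keep.cull p=/muplu/dreprucu
= ok
> keep.carryto s=/dapuvo/gracro d=/muplu/dreprucu
= ok
> keep.inscribe p=/muplu/slobrotr c=doci
= created
> keep.listout p=/muplu
= [dreprucu, slobrotr]
> keep.listout p=/jezopa_o
= []
> sums.reciproc
= 1/50
> keep.inscribe p=/jezopa_o/slufuko c=drubetrut
= created
> keep.newfold p=/jezopa_o/ralo_uk
= ok
> keep.carryto s=/muplu/slobrotr d=/jezopa_o/ralo_uk/ludruja
= ok
> sums.prime x=-65
= -65
> sums.prime x=-14
= -14
> keep.carryto s=/dapuvo d=/jezopa_o/ralo_uk/wusla
= ok
> sums.prime x=-94
= -94


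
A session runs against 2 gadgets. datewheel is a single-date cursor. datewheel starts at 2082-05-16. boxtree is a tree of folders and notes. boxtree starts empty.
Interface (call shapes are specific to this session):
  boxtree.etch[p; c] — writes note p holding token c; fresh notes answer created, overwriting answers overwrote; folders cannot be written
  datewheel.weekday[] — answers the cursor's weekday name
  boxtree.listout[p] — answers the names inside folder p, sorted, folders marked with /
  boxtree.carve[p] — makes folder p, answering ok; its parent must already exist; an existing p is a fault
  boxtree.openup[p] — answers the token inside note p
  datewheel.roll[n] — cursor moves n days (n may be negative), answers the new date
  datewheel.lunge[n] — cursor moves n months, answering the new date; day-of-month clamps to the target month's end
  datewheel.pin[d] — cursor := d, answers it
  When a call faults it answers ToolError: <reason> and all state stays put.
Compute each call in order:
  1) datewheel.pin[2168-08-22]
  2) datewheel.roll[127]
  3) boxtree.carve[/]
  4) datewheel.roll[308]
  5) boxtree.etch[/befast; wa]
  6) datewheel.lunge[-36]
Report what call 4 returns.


Answer: 2169-10-31

Derivation:
I use pin with 2168-08-22, and get 2168-08-22.
I use roll with 127, and observe 2168-12-27.
I call carve with /, yielding ToolError: exists.
Then roll with 308: 2169-10-31.
Then etch with /befast, wa, and see created.
Using lunge with -36: 2166-10-31.


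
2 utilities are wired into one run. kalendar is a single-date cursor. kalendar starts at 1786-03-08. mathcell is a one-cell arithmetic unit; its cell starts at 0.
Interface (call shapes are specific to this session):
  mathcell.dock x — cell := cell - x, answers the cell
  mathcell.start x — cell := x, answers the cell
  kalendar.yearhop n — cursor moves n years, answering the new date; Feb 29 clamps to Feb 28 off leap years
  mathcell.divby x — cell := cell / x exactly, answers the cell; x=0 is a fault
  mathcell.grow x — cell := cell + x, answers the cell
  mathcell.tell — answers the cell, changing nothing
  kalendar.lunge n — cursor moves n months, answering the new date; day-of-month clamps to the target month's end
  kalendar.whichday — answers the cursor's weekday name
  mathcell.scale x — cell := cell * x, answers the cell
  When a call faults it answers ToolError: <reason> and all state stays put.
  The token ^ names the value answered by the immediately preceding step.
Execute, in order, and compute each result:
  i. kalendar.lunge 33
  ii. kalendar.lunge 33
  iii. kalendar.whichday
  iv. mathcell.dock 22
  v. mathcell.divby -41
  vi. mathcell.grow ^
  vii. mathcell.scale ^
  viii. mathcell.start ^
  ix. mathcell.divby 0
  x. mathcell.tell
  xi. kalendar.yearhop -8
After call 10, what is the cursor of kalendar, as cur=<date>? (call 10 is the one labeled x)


Answer: cur=1791-09-08

Derivation:
Calling lunge with n→33, yielding 1788-12-08.
I invoke lunge with n→33, giving 1791-09-08.
Next I call whichday(), yielding Thursday.
I try dock with x→22, which returns -22.
I try divby with x→-41, → 22/41.
I run grow with x→^, which returns 44/41.
Using scale with x→^, and see 1936/1681.
Then start with x→^, and observe 1936/1681.
Now I run divby with x→0, yielding ToolError: division by zero.
I try tell, and get 1936/1681.
Calling yearhop with n→-8, and see 1783-09-08.


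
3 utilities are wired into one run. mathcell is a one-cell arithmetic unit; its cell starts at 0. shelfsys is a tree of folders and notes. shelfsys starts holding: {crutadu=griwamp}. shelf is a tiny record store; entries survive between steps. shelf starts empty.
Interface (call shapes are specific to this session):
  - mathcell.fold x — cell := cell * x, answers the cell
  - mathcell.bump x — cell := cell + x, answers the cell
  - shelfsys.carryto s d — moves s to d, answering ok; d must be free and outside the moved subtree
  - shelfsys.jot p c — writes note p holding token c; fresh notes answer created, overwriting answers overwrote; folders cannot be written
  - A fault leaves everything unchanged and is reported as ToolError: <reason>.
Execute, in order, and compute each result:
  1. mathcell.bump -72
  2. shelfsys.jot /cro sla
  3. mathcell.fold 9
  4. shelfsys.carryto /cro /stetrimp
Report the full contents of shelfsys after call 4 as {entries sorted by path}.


>>> bump x→-72
:: -72
>>> jot p→/cro c→sla
:: created
>>> fold x→9
:: -648
>>> carryto s→/cro d→/stetrimp
:: ok

Answer: {crutadu=griwamp, stetrimp=sla}


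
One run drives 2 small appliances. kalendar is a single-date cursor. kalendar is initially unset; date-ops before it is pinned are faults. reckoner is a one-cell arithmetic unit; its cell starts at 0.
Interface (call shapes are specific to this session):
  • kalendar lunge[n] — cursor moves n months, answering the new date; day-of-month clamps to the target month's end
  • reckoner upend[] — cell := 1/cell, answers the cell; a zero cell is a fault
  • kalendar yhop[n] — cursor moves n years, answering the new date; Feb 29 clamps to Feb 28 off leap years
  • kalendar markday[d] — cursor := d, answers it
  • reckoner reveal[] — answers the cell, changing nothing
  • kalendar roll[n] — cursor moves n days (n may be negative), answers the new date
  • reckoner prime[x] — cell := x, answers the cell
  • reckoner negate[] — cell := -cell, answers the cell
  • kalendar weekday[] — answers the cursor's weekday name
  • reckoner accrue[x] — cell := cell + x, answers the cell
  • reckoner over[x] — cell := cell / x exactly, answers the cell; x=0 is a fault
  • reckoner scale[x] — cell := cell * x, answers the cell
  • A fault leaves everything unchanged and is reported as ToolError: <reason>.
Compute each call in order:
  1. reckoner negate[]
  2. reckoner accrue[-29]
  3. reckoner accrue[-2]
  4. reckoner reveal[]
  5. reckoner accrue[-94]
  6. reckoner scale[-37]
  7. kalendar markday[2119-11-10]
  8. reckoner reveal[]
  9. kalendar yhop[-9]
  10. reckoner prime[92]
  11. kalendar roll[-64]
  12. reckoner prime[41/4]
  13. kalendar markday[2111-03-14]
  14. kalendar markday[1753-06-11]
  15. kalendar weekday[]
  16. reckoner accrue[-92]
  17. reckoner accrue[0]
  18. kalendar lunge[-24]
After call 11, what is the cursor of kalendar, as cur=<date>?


Answer: cur=2110-09-07

Derivation:
Calling reckoner negate(), — result: 0.
Calling reckoner accrue using x: -29, and observe -29.
Calling reckoner accrue using x: -2: -31.
I use reckoner reveal, yielding -31.
Using reckoner accrue using x: -94, — result: -125.
Using reckoner scale using x: -37, and observe 4625.
Then kalendar markday using d: 2119-11-10, giving 2119-11-10.
I invoke reckoner reveal(), and see 4625.
I run kalendar yhop using n: -9, giving 2110-11-10.
Using reckoner prime using x: 92, and get 92.
Next I call kalendar roll using n: -64, which returns 2110-09-07.
Then reckoner prime using x: 41/4, and get 41/4.
Next I call kalendar markday using d: 2111-03-14, — result: 2111-03-14.
I invoke kalendar markday using d: 1753-06-11, and observe 1753-06-11.
I call kalendar weekday(), → Monday.
I try reckoner accrue using x: -92, yielding -327/4.
Using reckoner accrue using x: 0, and see -327/4.
Invoking kalendar lunge using n: -24, which returns 1751-06-11.


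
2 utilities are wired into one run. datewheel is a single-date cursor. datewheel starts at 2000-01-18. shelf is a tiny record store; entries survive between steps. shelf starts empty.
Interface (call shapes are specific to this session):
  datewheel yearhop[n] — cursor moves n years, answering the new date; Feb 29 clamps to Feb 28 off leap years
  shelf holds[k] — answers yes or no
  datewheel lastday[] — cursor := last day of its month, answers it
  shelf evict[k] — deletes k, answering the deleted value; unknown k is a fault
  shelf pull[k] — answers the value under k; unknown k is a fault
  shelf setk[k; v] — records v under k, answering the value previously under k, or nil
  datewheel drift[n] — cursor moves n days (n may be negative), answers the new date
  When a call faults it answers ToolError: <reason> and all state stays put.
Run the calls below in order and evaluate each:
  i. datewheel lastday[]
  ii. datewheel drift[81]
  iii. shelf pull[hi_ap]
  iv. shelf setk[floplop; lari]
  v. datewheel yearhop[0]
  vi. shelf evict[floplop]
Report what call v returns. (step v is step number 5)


Do: datewheel lastday[]
See: 2000-01-31
Do: datewheel drift[n→81]
See: 2000-04-21
Do: shelf pull[k→hi_ap]
See: ToolError: no such key hi_ap
Do: shelf setk[k→floplop; v→lari]
See: nil
Do: datewheel yearhop[n→0]
See: 2000-04-21
Do: shelf evict[k→floplop]
See: lari

Answer: 2000-04-21


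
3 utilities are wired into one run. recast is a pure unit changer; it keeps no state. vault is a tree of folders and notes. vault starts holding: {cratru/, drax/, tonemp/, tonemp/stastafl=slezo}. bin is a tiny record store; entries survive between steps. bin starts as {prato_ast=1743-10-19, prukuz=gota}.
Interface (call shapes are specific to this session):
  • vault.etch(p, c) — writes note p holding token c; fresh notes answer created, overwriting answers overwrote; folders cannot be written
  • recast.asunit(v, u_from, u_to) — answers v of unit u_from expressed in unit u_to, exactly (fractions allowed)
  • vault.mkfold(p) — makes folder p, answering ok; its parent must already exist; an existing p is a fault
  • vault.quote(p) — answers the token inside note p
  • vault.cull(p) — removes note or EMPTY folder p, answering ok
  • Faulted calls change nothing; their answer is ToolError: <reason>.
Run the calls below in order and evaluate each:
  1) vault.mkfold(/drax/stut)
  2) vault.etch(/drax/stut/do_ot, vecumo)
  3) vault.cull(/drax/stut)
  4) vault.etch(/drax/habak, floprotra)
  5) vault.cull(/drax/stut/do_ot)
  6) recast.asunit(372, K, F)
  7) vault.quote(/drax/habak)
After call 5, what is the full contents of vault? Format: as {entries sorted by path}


~$ vault.mkfold p: /drax/stut
:: ok
~$ vault.etch p: /drax/stut/do_ot c: vecumo
:: created
~$ vault.cull p: /drax/stut
:: ToolError: not empty
~$ vault.etch p: /drax/habak c: floprotra
:: created
~$ vault.cull p: /drax/stut/do_ot
:: ok
~$ recast.asunit v: 372 u_from: K u_to: F
:: 20993/100
~$ vault.quote p: /drax/habak
:: floprotra

Answer: {cratru/, drax/, drax/habak=floprotra, drax/stut/, tonemp/, tonemp/stastafl=slezo}


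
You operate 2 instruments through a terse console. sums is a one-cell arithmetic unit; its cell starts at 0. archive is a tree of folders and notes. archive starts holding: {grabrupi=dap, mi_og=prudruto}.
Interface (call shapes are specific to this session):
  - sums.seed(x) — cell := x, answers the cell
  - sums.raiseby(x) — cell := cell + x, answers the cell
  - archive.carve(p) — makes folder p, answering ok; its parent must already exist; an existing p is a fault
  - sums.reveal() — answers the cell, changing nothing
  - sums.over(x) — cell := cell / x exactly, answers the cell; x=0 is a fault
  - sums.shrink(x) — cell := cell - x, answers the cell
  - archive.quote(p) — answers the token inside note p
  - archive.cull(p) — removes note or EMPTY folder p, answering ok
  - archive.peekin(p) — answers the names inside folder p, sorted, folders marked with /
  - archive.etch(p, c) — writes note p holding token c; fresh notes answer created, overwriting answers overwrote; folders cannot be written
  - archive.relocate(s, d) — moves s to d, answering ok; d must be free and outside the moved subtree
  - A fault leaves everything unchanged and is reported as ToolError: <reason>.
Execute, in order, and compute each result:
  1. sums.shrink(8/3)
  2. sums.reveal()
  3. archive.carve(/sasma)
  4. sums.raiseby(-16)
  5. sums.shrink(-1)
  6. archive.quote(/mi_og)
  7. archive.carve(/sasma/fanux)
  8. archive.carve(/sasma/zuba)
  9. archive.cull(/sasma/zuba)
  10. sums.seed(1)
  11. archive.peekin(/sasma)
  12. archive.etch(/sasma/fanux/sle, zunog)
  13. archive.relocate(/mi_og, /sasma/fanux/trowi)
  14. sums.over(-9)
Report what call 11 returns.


% shrink x='8/3'
  -8/3
% reveal
  -8/3
% carve p='/sasma'
  ok
% raiseby x='-16'
  -56/3
% shrink x='-1'
  -53/3
% quote p='/mi_og'
  prudruto
% carve p='/sasma/fanux'
  ok
% carve p='/sasma/zuba'
  ok
% cull p='/sasma/zuba'
  ok
% seed x='1'
  1
% peekin p='/sasma'
  [fanux/]
% etch p='/sasma/fanux/sle' c='zunog'
  created
% relocate s='/mi_og' d='/sasma/fanux/trowi'
  ok
% over x='-9'
  -1/9

Answer: [fanux/]


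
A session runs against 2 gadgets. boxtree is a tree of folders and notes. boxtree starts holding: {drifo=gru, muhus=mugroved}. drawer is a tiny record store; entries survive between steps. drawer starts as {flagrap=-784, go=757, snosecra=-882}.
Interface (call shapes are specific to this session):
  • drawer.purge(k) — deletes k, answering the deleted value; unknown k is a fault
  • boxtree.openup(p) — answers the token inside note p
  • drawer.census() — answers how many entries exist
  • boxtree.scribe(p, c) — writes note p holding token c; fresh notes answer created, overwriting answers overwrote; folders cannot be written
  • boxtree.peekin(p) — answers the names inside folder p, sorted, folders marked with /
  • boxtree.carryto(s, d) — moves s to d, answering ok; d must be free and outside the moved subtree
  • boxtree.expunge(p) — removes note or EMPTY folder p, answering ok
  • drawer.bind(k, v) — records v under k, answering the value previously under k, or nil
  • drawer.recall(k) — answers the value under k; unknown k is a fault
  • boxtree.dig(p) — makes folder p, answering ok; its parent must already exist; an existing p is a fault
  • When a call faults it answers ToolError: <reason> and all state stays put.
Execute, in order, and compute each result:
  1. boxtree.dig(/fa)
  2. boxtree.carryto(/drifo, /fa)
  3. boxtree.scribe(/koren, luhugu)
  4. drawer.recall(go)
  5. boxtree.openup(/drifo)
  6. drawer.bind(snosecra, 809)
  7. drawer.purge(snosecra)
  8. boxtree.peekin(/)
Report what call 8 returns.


Now I run boxtree.dig on /fa, — result: ok.
I try boxtree.carryto on /drifo, /fa, which returns ToolError: exists.
Using boxtree.scribe on /koren, luhugu, which returns created.
Now I run drawer.recall on go, and observe 757.
Invoking boxtree.openup on /drifo, — result: gru.
I use drawer.bind on snosecra, 809, which returns -882.
Using drawer.purge on snosecra, and see 809.
Next I call boxtree.peekin on /, and see [drifo, fa/, koren, muhus].

Answer: [drifo, fa/, koren, muhus]
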